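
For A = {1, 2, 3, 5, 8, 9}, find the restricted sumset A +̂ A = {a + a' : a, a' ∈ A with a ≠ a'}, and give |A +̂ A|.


Restricted sumset: A +̂ A = {a + a' : a ∈ A, a' ∈ A, a ≠ a'}.
Equivalently, take A + A and drop any sum 2a that is achievable ONLY as a + a for a ∈ A (i.e. sums representable only with equal summands).
Enumerate pairs (a, a') with a < a' (symmetric, so each unordered pair gives one sum; this covers all a ≠ a'):
  1 + 2 = 3
  1 + 3 = 4
  1 + 5 = 6
  1 + 8 = 9
  1 + 9 = 10
  2 + 3 = 5
  2 + 5 = 7
  2 + 8 = 10
  2 + 9 = 11
  3 + 5 = 8
  3 + 8 = 11
  3 + 9 = 12
  5 + 8 = 13
  5 + 9 = 14
  8 + 9 = 17
Collected distinct sums: {3, 4, 5, 6, 7, 8, 9, 10, 11, 12, 13, 14, 17}
|A +̂ A| = 13
(Reference bound: |A +̂ A| ≥ 2|A| - 3 for |A| ≥ 2, with |A| = 6 giving ≥ 9.)

|A +̂ A| = 13


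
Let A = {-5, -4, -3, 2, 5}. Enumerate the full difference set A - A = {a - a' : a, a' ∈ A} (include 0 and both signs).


A - A = {a - a' : a, a' ∈ A}.
Compute a - a' for each ordered pair (a, a'):
a = -5: -5--5=0, -5--4=-1, -5--3=-2, -5-2=-7, -5-5=-10
a = -4: -4--5=1, -4--4=0, -4--3=-1, -4-2=-6, -4-5=-9
a = -3: -3--5=2, -3--4=1, -3--3=0, -3-2=-5, -3-5=-8
a = 2: 2--5=7, 2--4=6, 2--3=5, 2-2=0, 2-5=-3
a = 5: 5--5=10, 5--4=9, 5--3=8, 5-2=3, 5-5=0
Collecting distinct values (and noting 0 appears from a-a):
A - A = {-10, -9, -8, -7, -6, -5, -3, -2, -1, 0, 1, 2, 3, 5, 6, 7, 8, 9, 10}
|A - A| = 19

A - A = {-10, -9, -8, -7, -6, -5, -3, -2, -1, 0, 1, 2, 3, 5, 6, 7, 8, 9, 10}


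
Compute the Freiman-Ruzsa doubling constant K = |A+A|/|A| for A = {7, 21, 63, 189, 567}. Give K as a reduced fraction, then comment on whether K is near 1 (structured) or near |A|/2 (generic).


|A| = 5.
Compute A + A by enumerating all 25 pairs.
A + A = {14, 28, 42, 70, 84, 126, 196, 210, 252, 378, 574, 588, 630, 756, 1134}, so |A + A| = 15.
K = |A + A| / |A| = 15/5 = 3/1 ≈ 3.0000.
Reference: AP of size 5 gives K = 9/5 ≈ 1.8000; a fully generic set of size 5 gives K ≈ 3.0000.

|A| = 5, |A + A| = 15, K = 15/5 = 3/1.


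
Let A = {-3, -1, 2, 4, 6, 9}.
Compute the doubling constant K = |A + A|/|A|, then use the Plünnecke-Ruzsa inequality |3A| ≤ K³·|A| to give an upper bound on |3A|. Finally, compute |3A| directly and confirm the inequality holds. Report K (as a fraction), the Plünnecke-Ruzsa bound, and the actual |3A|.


|A| = 6.
Step 1: Compute A + A by enumerating all 36 pairs.
A + A = {-6, -4, -2, -1, 1, 3, 4, 5, 6, 8, 10, 11, 12, 13, 15, 18}, so |A + A| = 16.
Step 2: Doubling constant K = |A + A|/|A| = 16/6 = 16/6 ≈ 2.6667.
Step 3: Plünnecke-Ruzsa gives |3A| ≤ K³·|A| = (2.6667)³ · 6 ≈ 113.7778.
Step 4: Compute 3A = A + A + A directly by enumerating all triples (a,b,c) ∈ A³; |3A| = 31.
Step 5: Check 31 ≤ 113.7778? Yes ✓.

K = 16/6, Plünnecke-Ruzsa bound K³|A| ≈ 113.7778, |3A| = 31, inequality holds.


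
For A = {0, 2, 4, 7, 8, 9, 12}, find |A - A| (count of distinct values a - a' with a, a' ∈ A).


A - A = {a - a' : a, a' ∈ A}; |A| = 7.
Bounds: 2|A|-1 ≤ |A - A| ≤ |A|² - |A| + 1, i.e. 13 ≤ |A - A| ≤ 43.
Note: 0 ∈ A - A always (from a - a). The set is symmetric: if d ∈ A - A then -d ∈ A - A.
Enumerate nonzero differences d = a - a' with a > a' (then include -d):
Positive differences: {1, 2, 3, 4, 5, 6, 7, 8, 9, 10, 12}
Full difference set: {0} ∪ (positive diffs) ∪ (negative diffs).
|A - A| = 1 + 2·11 = 23 (matches direct enumeration: 23).

|A - A| = 23


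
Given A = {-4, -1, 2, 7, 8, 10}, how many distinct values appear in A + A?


A + A = {a + a' : a, a' ∈ A}; |A| = 6.
General bounds: 2|A| - 1 ≤ |A + A| ≤ |A|(|A|+1)/2, i.e. 11 ≤ |A + A| ≤ 21.
Lower bound 2|A|-1 is attained iff A is an arithmetic progression.
Enumerate sums a + a' for a ≤ a' (symmetric, so this suffices):
a = -4: -4+-4=-8, -4+-1=-5, -4+2=-2, -4+7=3, -4+8=4, -4+10=6
a = -1: -1+-1=-2, -1+2=1, -1+7=6, -1+8=7, -1+10=9
a = 2: 2+2=4, 2+7=9, 2+8=10, 2+10=12
a = 7: 7+7=14, 7+8=15, 7+10=17
a = 8: 8+8=16, 8+10=18
a = 10: 10+10=20
Distinct sums: {-8, -5, -2, 1, 3, 4, 6, 7, 9, 10, 12, 14, 15, 16, 17, 18, 20}
|A + A| = 17

|A + A| = 17


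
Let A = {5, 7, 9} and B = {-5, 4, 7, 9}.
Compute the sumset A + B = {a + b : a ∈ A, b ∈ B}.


A + B = {a + b : a ∈ A, b ∈ B}.
Enumerate all |A|·|B| = 3·4 = 12 pairs (a, b) and collect distinct sums.
a = 5: 5+-5=0, 5+4=9, 5+7=12, 5+9=14
a = 7: 7+-5=2, 7+4=11, 7+7=14, 7+9=16
a = 9: 9+-5=4, 9+4=13, 9+7=16, 9+9=18
Collecting distinct sums: A + B = {0, 2, 4, 9, 11, 12, 13, 14, 16, 18}
|A + B| = 10

A + B = {0, 2, 4, 9, 11, 12, 13, 14, 16, 18}


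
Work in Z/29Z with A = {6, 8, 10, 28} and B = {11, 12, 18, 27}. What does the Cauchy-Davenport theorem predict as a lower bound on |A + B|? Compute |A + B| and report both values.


Cauchy-Davenport: |A + B| ≥ min(p, |A| + |B| - 1) for A, B nonempty in Z/pZ.
|A| = 4, |B| = 4, p = 29.
CD lower bound = min(29, 4 + 4 - 1) = min(29, 7) = 7.
Compute A + B mod 29 directly:
a = 6: 6+11=17, 6+12=18, 6+18=24, 6+27=4
a = 8: 8+11=19, 8+12=20, 8+18=26, 8+27=6
a = 10: 10+11=21, 10+12=22, 10+18=28, 10+27=8
a = 28: 28+11=10, 28+12=11, 28+18=17, 28+27=26
A + B = {4, 6, 8, 10, 11, 17, 18, 19, 20, 21, 22, 24, 26, 28}, so |A + B| = 14.
Verify: 14 ≥ 7? Yes ✓.

CD lower bound = 7, actual |A + B| = 14.


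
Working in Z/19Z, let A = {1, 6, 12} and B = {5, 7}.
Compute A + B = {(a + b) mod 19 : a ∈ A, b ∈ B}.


Work in Z/19Z: reduce every sum a + b modulo 19.
Enumerate all 6 pairs:
a = 1: 1+5=6, 1+7=8
a = 6: 6+5=11, 6+7=13
a = 12: 12+5=17, 12+7=0
Distinct residues collected: {0, 6, 8, 11, 13, 17}
|A + B| = 6 (out of 19 total residues).

A + B = {0, 6, 8, 11, 13, 17}


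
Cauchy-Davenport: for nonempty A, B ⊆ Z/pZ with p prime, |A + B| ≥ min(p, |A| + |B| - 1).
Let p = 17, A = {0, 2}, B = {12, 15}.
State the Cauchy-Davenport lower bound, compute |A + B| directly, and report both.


Cauchy-Davenport: |A + B| ≥ min(p, |A| + |B| - 1) for A, B nonempty in Z/pZ.
|A| = 2, |B| = 2, p = 17.
CD lower bound = min(17, 2 + 2 - 1) = min(17, 3) = 3.
Compute A + B mod 17 directly:
a = 0: 0+12=12, 0+15=15
a = 2: 2+12=14, 2+15=0
A + B = {0, 12, 14, 15}, so |A + B| = 4.
Verify: 4 ≥ 3? Yes ✓.

CD lower bound = 3, actual |A + B| = 4.


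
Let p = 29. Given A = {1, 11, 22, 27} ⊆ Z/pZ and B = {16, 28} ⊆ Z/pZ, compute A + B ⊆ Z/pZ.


Work in Z/29Z: reduce every sum a + b modulo 29.
Enumerate all 8 pairs:
a = 1: 1+16=17, 1+28=0
a = 11: 11+16=27, 11+28=10
a = 22: 22+16=9, 22+28=21
a = 27: 27+16=14, 27+28=26
Distinct residues collected: {0, 9, 10, 14, 17, 21, 26, 27}
|A + B| = 8 (out of 29 total residues).

A + B = {0, 9, 10, 14, 17, 21, 26, 27}


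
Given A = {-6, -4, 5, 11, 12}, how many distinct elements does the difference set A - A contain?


A - A = {a - a' : a, a' ∈ A}; |A| = 5.
Bounds: 2|A|-1 ≤ |A - A| ≤ |A|² - |A| + 1, i.e. 9 ≤ |A - A| ≤ 21.
Note: 0 ∈ A - A always (from a - a). The set is symmetric: if d ∈ A - A then -d ∈ A - A.
Enumerate nonzero differences d = a - a' with a > a' (then include -d):
Positive differences: {1, 2, 6, 7, 9, 11, 15, 16, 17, 18}
Full difference set: {0} ∪ (positive diffs) ∪ (negative diffs).
|A - A| = 1 + 2·10 = 21 (matches direct enumeration: 21).

|A - A| = 21


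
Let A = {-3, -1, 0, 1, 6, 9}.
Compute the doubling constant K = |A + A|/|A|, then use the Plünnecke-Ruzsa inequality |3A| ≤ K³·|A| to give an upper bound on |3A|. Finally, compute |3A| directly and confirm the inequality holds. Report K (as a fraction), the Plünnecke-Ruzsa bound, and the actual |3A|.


|A| = 6.
Step 1: Compute A + A by enumerating all 36 pairs.
A + A = {-6, -4, -3, -2, -1, 0, 1, 2, 3, 5, 6, 7, 8, 9, 10, 12, 15, 18}, so |A + A| = 18.
Step 2: Doubling constant K = |A + A|/|A| = 18/6 = 18/6 ≈ 3.0000.
Step 3: Plünnecke-Ruzsa gives |3A| ≤ K³·|A| = (3.0000)³ · 6 ≈ 162.0000.
Step 4: Compute 3A = A + A + A directly by enumerating all triples (a,b,c) ∈ A³; |3A| = 31.
Step 5: Check 31 ≤ 162.0000? Yes ✓.

K = 18/6, Plünnecke-Ruzsa bound K³|A| ≈ 162.0000, |3A| = 31, inequality holds.


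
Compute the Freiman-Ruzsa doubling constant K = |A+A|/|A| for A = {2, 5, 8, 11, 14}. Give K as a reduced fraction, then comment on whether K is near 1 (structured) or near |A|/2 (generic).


|A| = 5.
Compute A + A by enumerating all 25 pairs.
A + A = {4, 7, 10, 13, 16, 19, 22, 25, 28}, so |A + A| = 9.
K = |A + A| / |A| = 9/5 (already in lowest terms) ≈ 1.8000.
Reference: AP of size 5 gives K = 9/5 ≈ 1.8000; a fully generic set of size 5 gives K ≈ 3.0000.

|A| = 5, |A + A| = 9, K = 9/5.


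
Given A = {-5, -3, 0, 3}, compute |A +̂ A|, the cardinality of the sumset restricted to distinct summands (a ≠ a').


Restricted sumset: A +̂ A = {a + a' : a ∈ A, a' ∈ A, a ≠ a'}.
Equivalently, take A + A and drop any sum 2a that is achievable ONLY as a + a for a ∈ A (i.e. sums representable only with equal summands).
Enumerate pairs (a, a') with a < a' (symmetric, so each unordered pair gives one sum; this covers all a ≠ a'):
  -5 + -3 = -8
  -5 + 0 = -5
  -5 + 3 = -2
  -3 + 0 = -3
  -3 + 3 = 0
  0 + 3 = 3
Collected distinct sums: {-8, -5, -3, -2, 0, 3}
|A +̂ A| = 6
(Reference bound: |A +̂ A| ≥ 2|A| - 3 for |A| ≥ 2, with |A| = 4 giving ≥ 5.)

|A +̂ A| = 6


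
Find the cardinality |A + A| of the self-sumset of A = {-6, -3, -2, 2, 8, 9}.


A + A = {a + a' : a, a' ∈ A}; |A| = 6.
General bounds: 2|A| - 1 ≤ |A + A| ≤ |A|(|A|+1)/2, i.e. 11 ≤ |A + A| ≤ 21.
Lower bound 2|A|-1 is attained iff A is an arithmetic progression.
Enumerate sums a + a' for a ≤ a' (symmetric, so this suffices):
a = -6: -6+-6=-12, -6+-3=-9, -6+-2=-8, -6+2=-4, -6+8=2, -6+9=3
a = -3: -3+-3=-6, -3+-2=-5, -3+2=-1, -3+8=5, -3+9=6
a = -2: -2+-2=-4, -2+2=0, -2+8=6, -2+9=7
a = 2: 2+2=4, 2+8=10, 2+9=11
a = 8: 8+8=16, 8+9=17
a = 9: 9+9=18
Distinct sums: {-12, -9, -8, -6, -5, -4, -1, 0, 2, 3, 4, 5, 6, 7, 10, 11, 16, 17, 18}
|A + A| = 19

|A + A| = 19


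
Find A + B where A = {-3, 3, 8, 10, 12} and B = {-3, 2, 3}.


A + B = {a + b : a ∈ A, b ∈ B}.
Enumerate all |A|·|B| = 5·3 = 15 pairs (a, b) and collect distinct sums.
a = -3: -3+-3=-6, -3+2=-1, -3+3=0
a = 3: 3+-3=0, 3+2=5, 3+3=6
a = 8: 8+-3=5, 8+2=10, 8+3=11
a = 10: 10+-3=7, 10+2=12, 10+3=13
a = 12: 12+-3=9, 12+2=14, 12+3=15
Collecting distinct sums: A + B = {-6, -1, 0, 5, 6, 7, 9, 10, 11, 12, 13, 14, 15}
|A + B| = 13

A + B = {-6, -1, 0, 5, 6, 7, 9, 10, 11, 12, 13, 14, 15}


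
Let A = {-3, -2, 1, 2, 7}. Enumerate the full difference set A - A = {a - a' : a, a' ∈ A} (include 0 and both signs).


A - A = {a - a' : a, a' ∈ A}.
Compute a - a' for each ordered pair (a, a'):
a = -3: -3--3=0, -3--2=-1, -3-1=-4, -3-2=-5, -3-7=-10
a = -2: -2--3=1, -2--2=0, -2-1=-3, -2-2=-4, -2-7=-9
a = 1: 1--3=4, 1--2=3, 1-1=0, 1-2=-1, 1-7=-6
a = 2: 2--3=5, 2--2=4, 2-1=1, 2-2=0, 2-7=-5
a = 7: 7--3=10, 7--2=9, 7-1=6, 7-2=5, 7-7=0
Collecting distinct values (and noting 0 appears from a-a):
A - A = {-10, -9, -6, -5, -4, -3, -1, 0, 1, 3, 4, 5, 6, 9, 10}
|A - A| = 15

A - A = {-10, -9, -6, -5, -4, -3, -1, 0, 1, 3, 4, 5, 6, 9, 10}


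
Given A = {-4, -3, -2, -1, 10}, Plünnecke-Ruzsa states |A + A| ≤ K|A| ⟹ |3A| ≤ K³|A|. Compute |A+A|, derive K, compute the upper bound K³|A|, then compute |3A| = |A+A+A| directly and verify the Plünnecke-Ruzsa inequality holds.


|A| = 5.
Step 1: Compute A + A by enumerating all 25 pairs.
A + A = {-8, -7, -6, -5, -4, -3, -2, 6, 7, 8, 9, 20}, so |A + A| = 12.
Step 2: Doubling constant K = |A + A|/|A| = 12/5 = 12/5 ≈ 2.4000.
Step 3: Plünnecke-Ruzsa gives |3A| ≤ K³·|A| = (2.4000)³ · 5 ≈ 69.1200.
Step 4: Compute 3A = A + A + A directly by enumerating all triples (a,b,c) ∈ A³; |3A| = 22.
Step 5: Check 22 ≤ 69.1200? Yes ✓.

K = 12/5, Plünnecke-Ruzsa bound K³|A| ≈ 69.1200, |3A| = 22, inequality holds.


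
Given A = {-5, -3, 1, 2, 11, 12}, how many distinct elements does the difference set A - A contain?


A - A = {a - a' : a, a' ∈ A}; |A| = 6.
Bounds: 2|A|-1 ≤ |A - A| ≤ |A|² - |A| + 1, i.e. 11 ≤ |A - A| ≤ 31.
Note: 0 ∈ A - A always (from a - a). The set is symmetric: if d ∈ A - A then -d ∈ A - A.
Enumerate nonzero differences d = a - a' with a > a' (then include -d):
Positive differences: {1, 2, 4, 5, 6, 7, 9, 10, 11, 14, 15, 16, 17}
Full difference set: {0} ∪ (positive diffs) ∪ (negative diffs).
|A - A| = 1 + 2·13 = 27 (matches direct enumeration: 27).

|A - A| = 27


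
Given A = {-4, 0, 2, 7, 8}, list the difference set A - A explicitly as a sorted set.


A - A = {a - a' : a, a' ∈ A}.
Compute a - a' for each ordered pair (a, a'):
a = -4: -4--4=0, -4-0=-4, -4-2=-6, -4-7=-11, -4-8=-12
a = 0: 0--4=4, 0-0=0, 0-2=-2, 0-7=-7, 0-8=-8
a = 2: 2--4=6, 2-0=2, 2-2=0, 2-7=-5, 2-8=-6
a = 7: 7--4=11, 7-0=7, 7-2=5, 7-7=0, 7-8=-1
a = 8: 8--4=12, 8-0=8, 8-2=6, 8-7=1, 8-8=0
Collecting distinct values (and noting 0 appears from a-a):
A - A = {-12, -11, -8, -7, -6, -5, -4, -2, -1, 0, 1, 2, 4, 5, 6, 7, 8, 11, 12}
|A - A| = 19

A - A = {-12, -11, -8, -7, -6, -5, -4, -2, -1, 0, 1, 2, 4, 5, 6, 7, 8, 11, 12}


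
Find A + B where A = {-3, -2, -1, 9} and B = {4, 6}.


A + B = {a + b : a ∈ A, b ∈ B}.
Enumerate all |A|·|B| = 4·2 = 8 pairs (a, b) and collect distinct sums.
a = -3: -3+4=1, -3+6=3
a = -2: -2+4=2, -2+6=4
a = -1: -1+4=3, -1+6=5
a = 9: 9+4=13, 9+6=15
Collecting distinct sums: A + B = {1, 2, 3, 4, 5, 13, 15}
|A + B| = 7

A + B = {1, 2, 3, 4, 5, 13, 15}


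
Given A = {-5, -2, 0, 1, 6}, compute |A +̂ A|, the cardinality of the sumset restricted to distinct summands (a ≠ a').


Restricted sumset: A +̂ A = {a + a' : a ∈ A, a' ∈ A, a ≠ a'}.
Equivalently, take A + A and drop any sum 2a that is achievable ONLY as a + a for a ∈ A (i.e. sums representable only with equal summands).
Enumerate pairs (a, a') with a < a' (symmetric, so each unordered pair gives one sum; this covers all a ≠ a'):
  -5 + -2 = -7
  -5 + 0 = -5
  -5 + 1 = -4
  -5 + 6 = 1
  -2 + 0 = -2
  -2 + 1 = -1
  -2 + 6 = 4
  0 + 1 = 1
  0 + 6 = 6
  1 + 6 = 7
Collected distinct sums: {-7, -5, -4, -2, -1, 1, 4, 6, 7}
|A +̂ A| = 9
(Reference bound: |A +̂ A| ≥ 2|A| - 3 for |A| ≥ 2, with |A| = 5 giving ≥ 7.)

|A +̂ A| = 9


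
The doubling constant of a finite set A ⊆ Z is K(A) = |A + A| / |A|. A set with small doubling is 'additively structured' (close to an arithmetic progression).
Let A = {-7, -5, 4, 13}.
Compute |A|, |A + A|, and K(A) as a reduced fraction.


|A| = 4.
Compute A + A by enumerating all 16 pairs.
A + A = {-14, -12, -10, -3, -1, 6, 8, 17, 26}, so |A + A| = 9.
K = |A + A| / |A| = 9/4 (already in lowest terms) ≈ 2.2500.
Reference: AP of size 4 gives K = 7/4 ≈ 1.7500; a fully generic set of size 4 gives K ≈ 2.5000.

|A| = 4, |A + A| = 9, K = 9/4.


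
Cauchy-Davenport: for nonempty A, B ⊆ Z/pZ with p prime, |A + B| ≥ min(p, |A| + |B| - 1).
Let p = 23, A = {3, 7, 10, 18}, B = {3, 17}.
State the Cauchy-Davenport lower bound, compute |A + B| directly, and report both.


Cauchy-Davenport: |A + B| ≥ min(p, |A| + |B| - 1) for A, B nonempty in Z/pZ.
|A| = 4, |B| = 2, p = 23.
CD lower bound = min(23, 4 + 2 - 1) = min(23, 5) = 5.
Compute A + B mod 23 directly:
a = 3: 3+3=6, 3+17=20
a = 7: 7+3=10, 7+17=1
a = 10: 10+3=13, 10+17=4
a = 18: 18+3=21, 18+17=12
A + B = {1, 4, 6, 10, 12, 13, 20, 21}, so |A + B| = 8.
Verify: 8 ≥ 5? Yes ✓.

CD lower bound = 5, actual |A + B| = 8.


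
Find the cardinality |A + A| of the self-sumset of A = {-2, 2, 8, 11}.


A + A = {a + a' : a, a' ∈ A}; |A| = 4.
General bounds: 2|A| - 1 ≤ |A + A| ≤ |A|(|A|+1)/2, i.e. 7 ≤ |A + A| ≤ 10.
Lower bound 2|A|-1 is attained iff A is an arithmetic progression.
Enumerate sums a + a' for a ≤ a' (symmetric, so this suffices):
a = -2: -2+-2=-4, -2+2=0, -2+8=6, -2+11=9
a = 2: 2+2=4, 2+8=10, 2+11=13
a = 8: 8+8=16, 8+11=19
a = 11: 11+11=22
Distinct sums: {-4, 0, 4, 6, 9, 10, 13, 16, 19, 22}
|A + A| = 10

|A + A| = 10


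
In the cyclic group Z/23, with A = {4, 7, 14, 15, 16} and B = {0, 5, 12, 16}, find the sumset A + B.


Work in Z/23Z: reduce every sum a + b modulo 23.
Enumerate all 20 pairs:
a = 4: 4+0=4, 4+5=9, 4+12=16, 4+16=20
a = 7: 7+0=7, 7+5=12, 7+12=19, 7+16=0
a = 14: 14+0=14, 14+5=19, 14+12=3, 14+16=7
a = 15: 15+0=15, 15+5=20, 15+12=4, 15+16=8
a = 16: 16+0=16, 16+5=21, 16+12=5, 16+16=9
Distinct residues collected: {0, 3, 4, 5, 7, 8, 9, 12, 14, 15, 16, 19, 20, 21}
|A + B| = 14 (out of 23 total residues).

A + B = {0, 3, 4, 5, 7, 8, 9, 12, 14, 15, 16, 19, 20, 21}


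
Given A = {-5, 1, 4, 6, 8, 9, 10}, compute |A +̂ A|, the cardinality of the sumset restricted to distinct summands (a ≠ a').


Restricted sumset: A +̂ A = {a + a' : a ∈ A, a' ∈ A, a ≠ a'}.
Equivalently, take A + A and drop any sum 2a that is achievable ONLY as a + a for a ∈ A (i.e. sums representable only with equal summands).
Enumerate pairs (a, a') with a < a' (symmetric, so each unordered pair gives one sum; this covers all a ≠ a'):
  -5 + 1 = -4
  -5 + 4 = -1
  -5 + 6 = 1
  -5 + 8 = 3
  -5 + 9 = 4
  -5 + 10 = 5
  1 + 4 = 5
  1 + 6 = 7
  1 + 8 = 9
  1 + 9 = 10
  1 + 10 = 11
  4 + 6 = 10
  4 + 8 = 12
  4 + 9 = 13
  4 + 10 = 14
  6 + 8 = 14
  6 + 9 = 15
  6 + 10 = 16
  8 + 9 = 17
  8 + 10 = 18
  9 + 10 = 19
Collected distinct sums: {-4, -1, 1, 3, 4, 5, 7, 9, 10, 11, 12, 13, 14, 15, 16, 17, 18, 19}
|A +̂ A| = 18
(Reference bound: |A +̂ A| ≥ 2|A| - 3 for |A| ≥ 2, with |A| = 7 giving ≥ 11.)

|A +̂ A| = 18


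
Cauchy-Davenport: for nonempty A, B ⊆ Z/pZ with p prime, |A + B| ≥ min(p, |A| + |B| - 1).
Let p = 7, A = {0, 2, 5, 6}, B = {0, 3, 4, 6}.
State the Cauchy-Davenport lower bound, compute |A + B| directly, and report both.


Cauchy-Davenport: |A + B| ≥ min(p, |A| + |B| - 1) for A, B nonempty in Z/pZ.
|A| = 4, |B| = 4, p = 7.
CD lower bound = min(7, 4 + 4 - 1) = min(7, 7) = 7.
Compute A + B mod 7 directly:
a = 0: 0+0=0, 0+3=3, 0+4=4, 0+6=6
a = 2: 2+0=2, 2+3=5, 2+4=6, 2+6=1
a = 5: 5+0=5, 5+3=1, 5+4=2, 5+6=4
a = 6: 6+0=6, 6+3=2, 6+4=3, 6+6=5
A + B = {0, 1, 2, 3, 4, 5, 6}, so |A + B| = 7.
Verify: 7 ≥ 7? Yes ✓.

CD lower bound = 7, actual |A + B| = 7.


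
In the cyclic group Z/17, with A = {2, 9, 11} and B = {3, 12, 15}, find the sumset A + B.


Work in Z/17Z: reduce every sum a + b modulo 17.
Enumerate all 9 pairs:
a = 2: 2+3=5, 2+12=14, 2+15=0
a = 9: 9+3=12, 9+12=4, 9+15=7
a = 11: 11+3=14, 11+12=6, 11+15=9
Distinct residues collected: {0, 4, 5, 6, 7, 9, 12, 14}
|A + B| = 8 (out of 17 total residues).

A + B = {0, 4, 5, 6, 7, 9, 12, 14}


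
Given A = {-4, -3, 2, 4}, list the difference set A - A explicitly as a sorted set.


A - A = {a - a' : a, a' ∈ A}.
Compute a - a' for each ordered pair (a, a'):
a = -4: -4--4=0, -4--3=-1, -4-2=-6, -4-4=-8
a = -3: -3--4=1, -3--3=0, -3-2=-5, -3-4=-7
a = 2: 2--4=6, 2--3=5, 2-2=0, 2-4=-2
a = 4: 4--4=8, 4--3=7, 4-2=2, 4-4=0
Collecting distinct values (and noting 0 appears from a-a):
A - A = {-8, -7, -6, -5, -2, -1, 0, 1, 2, 5, 6, 7, 8}
|A - A| = 13

A - A = {-8, -7, -6, -5, -2, -1, 0, 1, 2, 5, 6, 7, 8}


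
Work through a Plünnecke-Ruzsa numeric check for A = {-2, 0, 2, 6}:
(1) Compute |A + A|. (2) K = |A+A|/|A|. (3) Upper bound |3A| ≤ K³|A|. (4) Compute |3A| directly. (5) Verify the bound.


|A| = 4.
Step 1: Compute A + A by enumerating all 16 pairs.
A + A = {-4, -2, 0, 2, 4, 6, 8, 12}, so |A + A| = 8.
Step 2: Doubling constant K = |A + A|/|A| = 8/4 = 8/4 ≈ 2.0000.
Step 3: Plünnecke-Ruzsa gives |3A| ≤ K³·|A| = (2.0000)³ · 4 ≈ 32.0000.
Step 4: Compute 3A = A + A + A directly by enumerating all triples (a,b,c) ∈ A³; |3A| = 12.
Step 5: Check 12 ≤ 32.0000? Yes ✓.

K = 8/4, Plünnecke-Ruzsa bound K³|A| ≈ 32.0000, |3A| = 12, inequality holds.


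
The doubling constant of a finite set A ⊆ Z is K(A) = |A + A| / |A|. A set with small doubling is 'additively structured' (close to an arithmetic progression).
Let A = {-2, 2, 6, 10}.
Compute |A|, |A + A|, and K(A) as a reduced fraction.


|A| = 4.
Compute A + A by enumerating all 16 pairs.
A + A = {-4, 0, 4, 8, 12, 16, 20}, so |A + A| = 7.
K = |A + A| / |A| = 7/4 (already in lowest terms) ≈ 1.7500.
Reference: AP of size 4 gives K = 7/4 ≈ 1.7500; a fully generic set of size 4 gives K ≈ 2.5000.

|A| = 4, |A + A| = 7, K = 7/4.


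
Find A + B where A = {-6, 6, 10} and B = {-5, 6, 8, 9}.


A + B = {a + b : a ∈ A, b ∈ B}.
Enumerate all |A|·|B| = 3·4 = 12 pairs (a, b) and collect distinct sums.
a = -6: -6+-5=-11, -6+6=0, -6+8=2, -6+9=3
a = 6: 6+-5=1, 6+6=12, 6+8=14, 6+9=15
a = 10: 10+-5=5, 10+6=16, 10+8=18, 10+9=19
Collecting distinct sums: A + B = {-11, 0, 1, 2, 3, 5, 12, 14, 15, 16, 18, 19}
|A + B| = 12

A + B = {-11, 0, 1, 2, 3, 5, 12, 14, 15, 16, 18, 19}


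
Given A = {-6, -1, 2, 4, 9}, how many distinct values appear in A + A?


A + A = {a + a' : a, a' ∈ A}; |A| = 5.
General bounds: 2|A| - 1 ≤ |A + A| ≤ |A|(|A|+1)/2, i.e. 9 ≤ |A + A| ≤ 15.
Lower bound 2|A|-1 is attained iff A is an arithmetic progression.
Enumerate sums a + a' for a ≤ a' (symmetric, so this suffices):
a = -6: -6+-6=-12, -6+-1=-7, -6+2=-4, -6+4=-2, -6+9=3
a = -1: -1+-1=-2, -1+2=1, -1+4=3, -1+9=8
a = 2: 2+2=4, 2+4=6, 2+9=11
a = 4: 4+4=8, 4+9=13
a = 9: 9+9=18
Distinct sums: {-12, -7, -4, -2, 1, 3, 4, 6, 8, 11, 13, 18}
|A + A| = 12

|A + A| = 12


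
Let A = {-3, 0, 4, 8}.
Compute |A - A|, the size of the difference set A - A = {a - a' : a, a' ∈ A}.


A - A = {a - a' : a, a' ∈ A}; |A| = 4.
Bounds: 2|A|-1 ≤ |A - A| ≤ |A|² - |A| + 1, i.e. 7 ≤ |A - A| ≤ 13.
Note: 0 ∈ A - A always (from a - a). The set is symmetric: if d ∈ A - A then -d ∈ A - A.
Enumerate nonzero differences d = a - a' with a > a' (then include -d):
Positive differences: {3, 4, 7, 8, 11}
Full difference set: {0} ∪ (positive diffs) ∪ (negative diffs).
|A - A| = 1 + 2·5 = 11 (matches direct enumeration: 11).

|A - A| = 11


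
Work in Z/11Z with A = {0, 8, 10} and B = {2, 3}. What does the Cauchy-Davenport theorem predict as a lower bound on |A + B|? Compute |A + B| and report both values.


Cauchy-Davenport: |A + B| ≥ min(p, |A| + |B| - 1) for A, B nonempty in Z/pZ.
|A| = 3, |B| = 2, p = 11.
CD lower bound = min(11, 3 + 2 - 1) = min(11, 4) = 4.
Compute A + B mod 11 directly:
a = 0: 0+2=2, 0+3=3
a = 8: 8+2=10, 8+3=0
a = 10: 10+2=1, 10+3=2
A + B = {0, 1, 2, 3, 10}, so |A + B| = 5.
Verify: 5 ≥ 4? Yes ✓.

CD lower bound = 4, actual |A + B| = 5.


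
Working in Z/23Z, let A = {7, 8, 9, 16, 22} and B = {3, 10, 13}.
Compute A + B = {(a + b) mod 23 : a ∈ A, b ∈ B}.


Work in Z/23Z: reduce every sum a + b modulo 23.
Enumerate all 15 pairs:
a = 7: 7+3=10, 7+10=17, 7+13=20
a = 8: 8+3=11, 8+10=18, 8+13=21
a = 9: 9+3=12, 9+10=19, 9+13=22
a = 16: 16+3=19, 16+10=3, 16+13=6
a = 22: 22+3=2, 22+10=9, 22+13=12
Distinct residues collected: {2, 3, 6, 9, 10, 11, 12, 17, 18, 19, 20, 21, 22}
|A + B| = 13 (out of 23 total residues).

A + B = {2, 3, 6, 9, 10, 11, 12, 17, 18, 19, 20, 21, 22}


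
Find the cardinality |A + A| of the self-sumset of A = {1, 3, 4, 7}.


A + A = {a + a' : a, a' ∈ A}; |A| = 4.
General bounds: 2|A| - 1 ≤ |A + A| ≤ |A|(|A|+1)/2, i.e. 7 ≤ |A + A| ≤ 10.
Lower bound 2|A|-1 is attained iff A is an arithmetic progression.
Enumerate sums a + a' for a ≤ a' (symmetric, so this suffices):
a = 1: 1+1=2, 1+3=4, 1+4=5, 1+7=8
a = 3: 3+3=6, 3+4=7, 3+7=10
a = 4: 4+4=8, 4+7=11
a = 7: 7+7=14
Distinct sums: {2, 4, 5, 6, 7, 8, 10, 11, 14}
|A + A| = 9

|A + A| = 9


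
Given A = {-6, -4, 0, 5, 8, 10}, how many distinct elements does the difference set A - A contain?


A - A = {a - a' : a, a' ∈ A}; |A| = 6.
Bounds: 2|A|-1 ≤ |A - A| ≤ |A|² - |A| + 1, i.e. 11 ≤ |A - A| ≤ 31.
Note: 0 ∈ A - A always (from a - a). The set is symmetric: if d ∈ A - A then -d ∈ A - A.
Enumerate nonzero differences d = a - a' with a > a' (then include -d):
Positive differences: {2, 3, 4, 5, 6, 8, 9, 10, 11, 12, 14, 16}
Full difference set: {0} ∪ (positive diffs) ∪ (negative diffs).
|A - A| = 1 + 2·12 = 25 (matches direct enumeration: 25).

|A - A| = 25


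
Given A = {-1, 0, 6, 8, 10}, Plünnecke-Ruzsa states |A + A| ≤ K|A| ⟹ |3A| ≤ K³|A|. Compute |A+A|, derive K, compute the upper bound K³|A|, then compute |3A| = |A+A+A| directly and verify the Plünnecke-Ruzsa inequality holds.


|A| = 5.
Step 1: Compute A + A by enumerating all 25 pairs.
A + A = {-2, -1, 0, 5, 6, 7, 8, 9, 10, 12, 14, 16, 18, 20}, so |A + A| = 14.
Step 2: Doubling constant K = |A + A|/|A| = 14/5 = 14/5 ≈ 2.8000.
Step 3: Plünnecke-Ruzsa gives |3A| ≤ K³·|A| = (2.8000)³ · 5 ≈ 109.7600.
Step 4: Compute 3A = A + A + A directly by enumerating all triples (a,b,c) ∈ A³; |3A| = 26.
Step 5: Check 26 ≤ 109.7600? Yes ✓.

K = 14/5, Plünnecke-Ruzsa bound K³|A| ≈ 109.7600, |3A| = 26, inequality holds.


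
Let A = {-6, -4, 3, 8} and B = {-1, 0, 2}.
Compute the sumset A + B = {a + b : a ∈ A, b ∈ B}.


A + B = {a + b : a ∈ A, b ∈ B}.
Enumerate all |A|·|B| = 4·3 = 12 pairs (a, b) and collect distinct sums.
a = -6: -6+-1=-7, -6+0=-6, -6+2=-4
a = -4: -4+-1=-5, -4+0=-4, -4+2=-2
a = 3: 3+-1=2, 3+0=3, 3+2=5
a = 8: 8+-1=7, 8+0=8, 8+2=10
Collecting distinct sums: A + B = {-7, -6, -5, -4, -2, 2, 3, 5, 7, 8, 10}
|A + B| = 11

A + B = {-7, -6, -5, -4, -2, 2, 3, 5, 7, 8, 10}


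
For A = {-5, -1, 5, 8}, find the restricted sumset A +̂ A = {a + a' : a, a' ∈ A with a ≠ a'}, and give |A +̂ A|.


Restricted sumset: A +̂ A = {a + a' : a ∈ A, a' ∈ A, a ≠ a'}.
Equivalently, take A + A and drop any sum 2a that is achievable ONLY as a + a for a ∈ A (i.e. sums representable only with equal summands).
Enumerate pairs (a, a') with a < a' (symmetric, so each unordered pair gives one sum; this covers all a ≠ a'):
  -5 + -1 = -6
  -5 + 5 = 0
  -5 + 8 = 3
  -1 + 5 = 4
  -1 + 8 = 7
  5 + 8 = 13
Collected distinct sums: {-6, 0, 3, 4, 7, 13}
|A +̂ A| = 6
(Reference bound: |A +̂ A| ≥ 2|A| - 3 for |A| ≥ 2, with |A| = 4 giving ≥ 5.)

|A +̂ A| = 6


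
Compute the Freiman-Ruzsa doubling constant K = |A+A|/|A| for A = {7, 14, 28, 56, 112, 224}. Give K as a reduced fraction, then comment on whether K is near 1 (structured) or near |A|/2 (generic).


|A| = 6.
Compute A + A by enumerating all 36 pairs.
A + A = {14, 21, 28, 35, 42, 56, 63, 70, 84, 112, 119, 126, 140, 168, 224, 231, 238, 252, 280, 336, 448}, so |A + A| = 21.
K = |A + A| / |A| = 21/6 = 7/2 ≈ 3.5000.
Reference: AP of size 6 gives K = 11/6 ≈ 1.8333; a fully generic set of size 6 gives K ≈ 3.5000.

|A| = 6, |A + A| = 21, K = 21/6 = 7/2.


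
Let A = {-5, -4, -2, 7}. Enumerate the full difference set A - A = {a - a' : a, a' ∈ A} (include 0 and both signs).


A - A = {a - a' : a, a' ∈ A}.
Compute a - a' for each ordered pair (a, a'):
a = -5: -5--5=0, -5--4=-1, -5--2=-3, -5-7=-12
a = -4: -4--5=1, -4--4=0, -4--2=-2, -4-7=-11
a = -2: -2--5=3, -2--4=2, -2--2=0, -2-7=-9
a = 7: 7--5=12, 7--4=11, 7--2=9, 7-7=0
Collecting distinct values (and noting 0 appears from a-a):
A - A = {-12, -11, -9, -3, -2, -1, 0, 1, 2, 3, 9, 11, 12}
|A - A| = 13

A - A = {-12, -11, -9, -3, -2, -1, 0, 1, 2, 3, 9, 11, 12}


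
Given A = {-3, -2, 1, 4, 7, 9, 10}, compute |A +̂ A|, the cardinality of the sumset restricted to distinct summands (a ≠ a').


Restricted sumset: A +̂ A = {a + a' : a ∈ A, a' ∈ A, a ≠ a'}.
Equivalently, take A + A and drop any sum 2a that is achievable ONLY as a + a for a ∈ A (i.e. sums representable only with equal summands).
Enumerate pairs (a, a') with a < a' (symmetric, so each unordered pair gives one sum; this covers all a ≠ a'):
  -3 + -2 = -5
  -3 + 1 = -2
  -3 + 4 = 1
  -3 + 7 = 4
  -3 + 9 = 6
  -3 + 10 = 7
  -2 + 1 = -1
  -2 + 4 = 2
  -2 + 7 = 5
  -2 + 9 = 7
  -2 + 10 = 8
  1 + 4 = 5
  1 + 7 = 8
  1 + 9 = 10
  1 + 10 = 11
  4 + 7 = 11
  4 + 9 = 13
  4 + 10 = 14
  7 + 9 = 16
  7 + 10 = 17
  9 + 10 = 19
Collected distinct sums: {-5, -2, -1, 1, 2, 4, 5, 6, 7, 8, 10, 11, 13, 14, 16, 17, 19}
|A +̂ A| = 17
(Reference bound: |A +̂ A| ≥ 2|A| - 3 for |A| ≥ 2, with |A| = 7 giving ≥ 11.)

|A +̂ A| = 17


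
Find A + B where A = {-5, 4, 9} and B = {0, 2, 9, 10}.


A + B = {a + b : a ∈ A, b ∈ B}.
Enumerate all |A|·|B| = 3·4 = 12 pairs (a, b) and collect distinct sums.
a = -5: -5+0=-5, -5+2=-3, -5+9=4, -5+10=5
a = 4: 4+0=4, 4+2=6, 4+9=13, 4+10=14
a = 9: 9+0=9, 9+2=11, 9+9=18, 9+10=19
Collecting distinct sums: A + B = {-5, -3, 4, 5, 6, 9, 11, 13, 14, 18, 19}
|A + B| = 11

A + B = {-5, -3, 4, 5, 6, 9, 11, 13, 14, 18, 19}


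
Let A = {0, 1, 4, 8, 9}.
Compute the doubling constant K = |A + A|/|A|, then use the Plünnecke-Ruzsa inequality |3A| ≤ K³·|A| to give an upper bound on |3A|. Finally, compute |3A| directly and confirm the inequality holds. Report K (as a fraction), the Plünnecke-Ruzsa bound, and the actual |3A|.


|A| = 5.
Step 1: Compute A + A by enumerating all 25 pairs.
A + A = {0, 1, 2, 4, 5, 8, 9, 10, 12, 13, 16, 17, 18}, so |A + A| = 13.
Step 2: Doubling constant K = |A + A|/|A| = 13/5 = 13/5 ≈ 2.6000.
Step 3: Plünnecke-Ruzsa gives |3A| ≤ K³·|A| = (2.6000)³ · 5 ≈ 87.8800.
Step 4: Compute 3A = A + A + A directly by enumerating all triples (a,b,c) ∈ A³; |3A| = 25.
Step 5: Check 25 ≤ 87.8800? Yes ✓.

K = 13/5, Plünnecke-Ruzsa bound K³|A| ≈ 87.8800, |3A| = 25, inequality holds.


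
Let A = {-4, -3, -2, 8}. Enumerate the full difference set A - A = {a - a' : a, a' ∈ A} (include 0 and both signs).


A - A = {a - a' : a, a' ∈ A}.
Compute a - a' for each ordered pair (a, a'):
a = -4: -4--4=0, -4--3=-1, -4--2=-2, -4-8=-12
a = -3: -3--4=1, -3--3=0, -3--2=-1, -3-8=-11
a = -2: -2--4=2, -2--3=1, -2--2=0, -2-8=-10
a = 8: 8--4=12, 8--3=11, 8--2=10, 8-8=0
Collecting distinct values (and noting 0 appears from a-a):
A - A = {-12, -11, -10, -2, -1, 0, 1, 2, 10, 11, 12}
|A - A| = 11

A - A = {-12, -11, -10, -2, -1, 0, 1, 2, 10, 11, 12}


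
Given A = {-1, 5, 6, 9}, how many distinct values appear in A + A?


A + A = {a + a' : a, a' ∈ A}; |A| = 4.
General bounds: 2|A| - 1 ≤ |A + A| ≤ |A|(|A|+1)/2, i.e. 7 ≤ |A + A| ≤ 10.
Lower bound 2|A|-1 is attained iff A is an arithmetic progression.
Enumerate sums a + a' for a ≤ a' (symmetric, so this suffices):
a = -1: -1+-1=-2, -1+5=4, -1+6=5, -1+9=8
a = 5: 5+5=10, 5+6=11, 5+9=14
a = 6: 6+6=12, 6+9=15
a = 9: 9+9=18
Distinct sums: {-2, 4, 5, 8, 10, 11, 12, 14, 15, 18}
|A + A| = 10

|A + A| = 10


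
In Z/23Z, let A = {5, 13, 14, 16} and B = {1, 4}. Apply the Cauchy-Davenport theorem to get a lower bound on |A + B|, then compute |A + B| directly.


Cauchy-Davenport: |A + B| ≥ min(p, |A| + |B| - 1) for A, B nonempty in Z/pZ.
|A| = 4, |B| = 2, p = 23.
CD lower bound = min(23, 4 + 2 - 1) = min(23, 5) = 5.
Compute A + B mod 23 directly:
a = 5: 5+1=6, 5+4=9
a = 13: 13+1=14, 13+4=17
a = 14: 14+1=15, 14+4=18
a = 16: 16+1=17, 16+4=20
A + B = {6, 9, 14, 15, 17, 18, 20}, so |A + B| = 7.
Verify: 7 ≥ 5? Yes ✓.

CD lower bound = 5, actual |A + B| = 7.


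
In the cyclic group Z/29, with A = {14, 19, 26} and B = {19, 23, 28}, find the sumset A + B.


Work in Z/29Z: reduce every sum a + b modulo 29.
Enumerate all 9 pairs:
a = 14: 14+19=4, 14+23=8, 14+28=13
a = 19: 19+19=9, 19+23=13, 19+28=18
a = 26: 26+19=16, 26+23=20, 26+28=25
Distinct residues collected: {4, 8, 9, 13, 16, 18, 20, 25}
|A + B| = 8 (out of 29 total residues).

A + B = {4, 8, 9, 13, 16, 18, 20, 25}


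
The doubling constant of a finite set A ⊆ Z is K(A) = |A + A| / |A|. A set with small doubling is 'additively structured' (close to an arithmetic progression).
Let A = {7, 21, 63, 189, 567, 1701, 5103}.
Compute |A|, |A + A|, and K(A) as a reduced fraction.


|A| = 7.
Compute A + A by enumerating all 49 pairs.
A + A = {14, 28, 42, 70, 84, 126, 196, 210, 252, 378, 574, 588, 630, 756, 1134, 1708, 1722, 1764, 1890, 2268, 3402, 5110, 5124, 5166, 5292, 5670, 6804, 10206}, so |A + A| = 28.
K = |A + A| / |A| = 28/7 = 4/1 ≈ 4.0000.
Reference: AP of size 7 gives K = 13/7 ≈ 1.8571; a fully generic set of size 7 gives K ≈ 4.0000.

|A| = 7, |A + A| = 28, K = 28/7 = 4/1.


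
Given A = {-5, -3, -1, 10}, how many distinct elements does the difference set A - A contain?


A - A = {a - a' : a, a' ∈ A}; |A| = 4.
Bounds: 2|A|-1 ≤ |A - A| ≤ |A|² - |A| + 1, i.e. 7 ≤ |A - A| ≤ 13.
Note: 0 ∈ A - A always (from a - a). The set is symmetric: if d ∈ A - A then -d ∈ A - A.
Enumerate nonzero differences d = a - a' with a > a' (then include -d):
Positive differences: {2, 4, 11, 13, 15}
Full difference set: {0} ∪ (positive diffs) ∪ (negative diffs).
|A - A| = 1 + 2·5 = 11 (matches direct enumeration: 11).

|A - A| = 11


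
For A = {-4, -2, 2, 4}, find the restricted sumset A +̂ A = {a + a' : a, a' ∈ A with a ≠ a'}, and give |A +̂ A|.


Restricted sumset: A +̂ A = {a + a' : a ∈ A, a' ∈ A, a ≠ a'}.
Equivalently, take A + A and drop any sum 2a that is achievable ONLY as a + a for a ∈ A (i.e. sums representable only with equal summands).
Enumerate pairs (a, a') with a < a' (symmetric, so each unordered pair gives one sum; this covers all a ≠ a'):
  -4 + -2 = -6
  -4 + 2 = -2
  -4 + 4 = 0
  -2 + 2 = 0
  -2 + 4 = 2
  2 + 4 = 6
Collected distinct sums: {-6, -2, 0, 2, 6}
|A +̂ A| = 5
(Reference bound: |A +̂ A| ≥ 2|A| - 3 for |A| ≥ 2, with |A| = 4 giving ≥ 5.)

|A +̂ A| = 5


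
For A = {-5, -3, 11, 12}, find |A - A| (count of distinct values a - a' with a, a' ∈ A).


A - A = {a - a' : a, a' ∈ A}; |A| = 4.
Bounds: 2|A|-1 ≤ |A - A| ≤ |A|² - |A| + 1, i.e. 7 ≤ |A - A| ≤ 13.
Note: 0 ∈ A - A always (from a - a). The set is symmetric: if d ∈ A - A then -d ∈ A - A.
Enumerate nonzero differences d = a - a' with a > a' (then include -d):
Positive differences: {1, 2, 14, 15, 16, 17}
Full difference set: {0} ∪ (positive diffs) ∪ (negative diffs).
|A - A| = 1 + 2·6 = 13 (matches direct enumeration: 13).

|A - A| = 13


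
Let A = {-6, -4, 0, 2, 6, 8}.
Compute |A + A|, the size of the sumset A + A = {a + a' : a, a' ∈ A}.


A + A = {a + a' : a, a' ∈ A}; |A| = 6.
General bounds: 2|A| - 1 ≤ |A + A| ≤ |A|(|A|+1)/2, i.e. 11 ≤ |A + A| ≤ 21.
Lower bound 2|A|-1 is attained iff A is an arithmetic progression.
Enumerate sums a + a' for a ≤ a' (symmetric, so this suffices):
a = -6: -6+-6=-12, -6+-4=-10, -6+0=-6, -6+2=-4, -6+6=0, -6+8=2
a = -4: -4+-4=-8, -4+0=-4, -4+2=-2, -4+6=2, -4+8=4
a = 0: 0+0=0, 0+2=2, 0+6=6, 0+8=8
a = 2: 2+2=4, 2+6=8, 2+8=10
a = 6: 6+6=12, 6+8=14
a = 8: 8+8=16
Distinct sums: {-12, -10, -8, -6, -4, -2, 0, 2, 4, 6, 8, 10, 12, 14, 16}
|A + A| = 15

|A + A| = 15


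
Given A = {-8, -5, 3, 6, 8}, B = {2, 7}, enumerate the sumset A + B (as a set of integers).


A + B = {a + b : a ∈ A, b ∈ B}.
Enumerate all |A|·|B| = 5·2 = 10 pairs (a, b) and collect distinct sums.
a = -8: -8+2=-6, -8+7=-1
a = -5: -5+2=-3, -5+7=2
a = 3: 3+2=5, 3+7=10
a = 6: 6+2=8, 6+7=13
a = 8: 8+2=10, 8+7=15
Collecting distinct sums: A + B = {-6, -3, -1, 2, 5, 8, 10, 13, 15}
|A + B| = 9

A + B = {-6, -3, -1, 2, 5, 8, 10, 13, 15}


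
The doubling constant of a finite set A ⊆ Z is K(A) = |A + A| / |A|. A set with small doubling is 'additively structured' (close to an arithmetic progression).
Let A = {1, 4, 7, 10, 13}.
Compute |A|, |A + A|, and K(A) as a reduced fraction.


|A| = 5.
Compute A + A by enumerating all 25 pairs.
A + A = {2, 5, 8, 11, 14, 17, 20, 23, 26}, so |A + A| = 9.
K = |A + A| / |A| = 9/5 (already in lowest terms) ≈ 1.8000.
Reference: AP of size 5 gives K = 9/5 ≈ 1.8000; a fully generic set of size 5 gives K ≈ 3.0000.

|A| = 5, |A + A| = 9, K = 9/5.


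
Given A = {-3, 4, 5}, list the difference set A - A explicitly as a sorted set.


A - A = {a - a' : a, a' ∈ A}.
Compute a - a' for each ordered pair (a, a'):
a = -3: -3--3=0, -3-4=-7, -3-5=-8
a = 4: 4--3=7, 4-4=0, 4-5=-1
a = 5: 5--3=8, 5-4=1, 5-5=0
Collecting distinct values (and noting 0 appears from a-a):
A - A = {-8, -7, -1, 0, 1, 7, 8}
|A - A| = 7

A - A = {-8, -7, -1, 0, 1, 7, 8}


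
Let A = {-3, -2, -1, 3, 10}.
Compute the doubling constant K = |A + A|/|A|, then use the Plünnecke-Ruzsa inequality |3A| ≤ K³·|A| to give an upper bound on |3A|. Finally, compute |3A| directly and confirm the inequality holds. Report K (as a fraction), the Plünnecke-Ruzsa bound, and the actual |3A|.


|A| = 5.
Step 1: Compute A + A by enumerating all 25 pairs.
A + A = {-6, -5, -4, -3, -2, 0, 1, 2, 6, 7, 8, 9, 13, 20}, so |A + A| = 14.
Step 2: Doubling constant K = |A + A|/|A| = 14/5 = 14/5 ≈ 2.8000.
Step 3: Plünnecke-Ruzsa gives |3A| ≤ K³·|A| = (2.8000)³ · 5 ≈ 109.7600.
Step 4: Compute 3A = A + A + A directly by enumerating all triples (a,b,c) ∈ A³; |3A| = 27.
Step 5: Check 27 ≤ 109.7600? Yes ✓.

K = 14/5, Plünnecke-Ruzsa bound K³|A| ≈ 109.7600, |3A| = 27, inequality holds.


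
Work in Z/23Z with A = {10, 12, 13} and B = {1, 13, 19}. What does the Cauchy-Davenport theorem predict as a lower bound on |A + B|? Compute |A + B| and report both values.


Cauchy-Davenport: |A + B| ≥ min(p, |A| + |B| - 1) for A, B nonempty in Z/pZ.
|A| = 3, |B| = 3, p = 23.
CD lower bound = min(23, 3 + 3 - 1) = min(23, 5) = 5.
Compute A + B mod 23 directly:
a = 10: 10+1=11, 10+13=0, 10+19=6
a = 12: 12+1=13, 12+13=2, 12+19=8
a = 13: 13+1=14, 13+13=3, 13+19=9
A + B = {0, 2, 3, 6, 8, 9, 11, 13, 14}, so |A + B| = 9.
Verify: 9 ≥ 5? Yes ✓.

CD lower bound = 5, actual |A + B| = 9.


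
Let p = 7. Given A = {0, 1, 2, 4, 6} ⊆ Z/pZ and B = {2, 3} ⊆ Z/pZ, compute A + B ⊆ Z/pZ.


Work in Z/7Z: reduce every sum a + b modulo 7.
Enumerate all 10 pairs:
a = 0: 0+2=2, 0+3=3
a = 1: 1+2=3, 1+3=4
a = 2: 2+2=4, 2+3=5
a = 4: 4+2=6, 4+3=0
a = 6: 6+2=1, 6+3=2
Distinct residues collected: {0, 1, 2, 3, 4, 5, 6}
|A + B| = 7 (out of 7 total residues).

A + B = {0, 1, 2, 3, 4, 5, 6}


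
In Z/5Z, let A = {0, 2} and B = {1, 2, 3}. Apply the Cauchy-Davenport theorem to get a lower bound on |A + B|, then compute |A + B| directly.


Cauchy-Davenport: |A + B| ≥ min(p, |A| + |B| - 1) for A, B nonempty in Z/pZ.
|A| = 2, |B| = 3, p = 5.
CD lower bound = min(5, 2 + 3 - 1) = min(5, 4) = 4.
Compute A + B mod 5 directly:
a = 0: 0+1=1, 0+2=2, 0+3=3
a = 2: 2+1=3, 2+2=4, 2+3=0
A + B = {0, 1, 2, 3, 4}, so |A + B| = 5.
Verify: 5 ≥ 4? Yes ✓.

CD lower bound = 4, actual |A + B| = 5.


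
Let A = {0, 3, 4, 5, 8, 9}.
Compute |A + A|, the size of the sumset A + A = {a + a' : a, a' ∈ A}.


A + A = {a + a' : a, a' ∈ A}; |A| = 6.
General bounds: 2|A| - 1 ≤ |A + A| ≤ |A|(|A|+1)/2, i.e. 11 ≤ |A + A| ≤ 21.
Lower bound 2|A|-1 is attained iff A is an arithmetic progression.
Enumerate sums a + a' for a ≤ a' (symmetric, so this suffices):
a = 0: 0+0=0, 0+3=3, 0+4=4, 0+5=5, 0+8=8, 0+9=9
a = 3: 3+3=6, 3+4=7, 3+5=8, 3+8=11, 3+9=12
a = 4: 4+4=8, 4+5=9, 4+8=12, 4+9=13
a = 5: 5+5=10, 5+8=13, 5+9=14
a = 8: 8+8=16, 8+9=17
a = 9: 9+9=18
Distinct sums: {0, 3, 4, 5, 6, 7, 8, 9, 10, 11, 12, 13, 14, 16, 17, 18}
|A + A| = 16

|A + A| = 16


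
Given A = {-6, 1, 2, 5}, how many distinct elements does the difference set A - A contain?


A - A = {a - a' : a, a' ∈ A}; |A| = 4.
Bounds: 2|A|-1 ≤ |A - A| ≤ |A|² - |A| + 1, i.e. 7 ≤ |A - A| ≤ 13.
Note: 0 ∈ A - A always (from a - a). The set is symmetric: if d ∈ A - A then -d ∈ A - A.
Enumerate nonzero differences d = a - a' with a > a' (then include -d):
Positive differences: {1, 3, 4, 7, 8, 11}
Full difference set: {0} ∪ (positive diffs) ∪ (negative diffs).
|A - A| = 1 + 2·6 = 13 (matches direct enumeration: 13).

|A - A| = 13


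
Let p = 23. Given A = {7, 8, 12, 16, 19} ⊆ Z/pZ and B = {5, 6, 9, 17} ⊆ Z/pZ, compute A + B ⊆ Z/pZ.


Work in Z/23Z: reduce every sum a + b modulo 23.
Enumerate all 20 pairs:
a = 7: 7+5=12, 7+6=13, 7+9=16, 7+17=1
a = 8: 8+5=13, 8+6=14, 8+9=17, 8+17=2
a = 12: 12+5=17, 12+6=18, 12+9=21, 12+17=6
a = 16: 16+5=21, 16+6=22, 16+9=2, 16+17=10
a = 19: 19+5=1, 19+6=2, 19+9=5, 19+17=13
Distinct residues collected: {1, 2, 5, 6, 10, 12, 13, 14, 16, 17, 18, 21, 22}
|A + B| = 13 (out of 23 total residues).

A + B = {1, 2, 5, 6, 10, 12, 13, 14, 16, 17, 18, 21, 22}


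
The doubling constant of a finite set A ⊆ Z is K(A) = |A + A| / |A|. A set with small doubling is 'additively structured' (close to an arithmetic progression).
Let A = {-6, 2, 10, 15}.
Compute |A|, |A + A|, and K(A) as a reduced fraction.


|A| = 4.
Compute A + A by enumerating all 16 pairs.
A + A = {-12, -4, 4, 9, 12, 17, 20, 25, 30}, so |A + A| = 9.
K = |A + A| / |A| = 9/4 (already in lowest terms) ≈ 2.2500.
Reference: AP of size 4 gives K = 7/4 ≈ 1.7500; a fully generic set of size 4 gives K ≈ 2.5000.

|A| = 4, |A + A| = 9, K = 9/4.
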